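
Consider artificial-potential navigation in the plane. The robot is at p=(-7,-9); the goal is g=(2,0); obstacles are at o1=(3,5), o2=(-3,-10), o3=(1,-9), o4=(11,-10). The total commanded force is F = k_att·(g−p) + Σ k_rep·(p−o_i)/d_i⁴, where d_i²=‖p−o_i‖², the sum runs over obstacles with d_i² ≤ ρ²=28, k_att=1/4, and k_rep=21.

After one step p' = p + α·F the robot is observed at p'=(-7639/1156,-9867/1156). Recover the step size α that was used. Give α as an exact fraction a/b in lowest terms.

F_att = 1/4·(g−p) = 1/4·(9,9) = (2.2500,2.2500)
o1: d²=296 > ρ²=28 → inactive
o2: d²=17 ≤ ρ²=28; F_rep = 21·(-4,1)/17² = (-0.2907,0.0727)
o3: d²=64 > ρ²=28 → inactive
o4: d²=325 > ρ²=28 → inactive
F = F_att + ΣF_rep = (1.9593,2.3227)
Δp = p'−p = (0.3919,0.4645); α = Δx/Fx = (453/1156) / (2265/1156) = 1/5
check: Δy/Fy = (537/1156) / (2685/1156) = 1/5 ✓

α = 1/5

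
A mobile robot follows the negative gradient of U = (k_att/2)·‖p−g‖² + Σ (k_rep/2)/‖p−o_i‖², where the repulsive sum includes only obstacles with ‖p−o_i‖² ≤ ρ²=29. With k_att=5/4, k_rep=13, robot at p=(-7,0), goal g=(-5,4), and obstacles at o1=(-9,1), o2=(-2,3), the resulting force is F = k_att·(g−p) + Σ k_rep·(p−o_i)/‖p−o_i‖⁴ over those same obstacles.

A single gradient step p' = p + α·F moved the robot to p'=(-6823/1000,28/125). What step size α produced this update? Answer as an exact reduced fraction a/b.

α = 1/20

F_att = 5/4·(g−p) = 5/4·(2,4) = (2.5000,5.0000)
o1: d²=5 ≤ ρ²=29; F_rep = 13·(2,-1)/5² = (1.0400,-0.5200)
o2: d²=34 > ρ²=29 → inactive
F = F_att + ΣF_rep = (3.5400,4.4800)
Δp = p'−p = (0.1770,0.2240); α = Δx/Fx = (177/1000) / (177/50) = 1/20
check: Δy/Fy = (28/125) / (112/25) = 1/20 ✓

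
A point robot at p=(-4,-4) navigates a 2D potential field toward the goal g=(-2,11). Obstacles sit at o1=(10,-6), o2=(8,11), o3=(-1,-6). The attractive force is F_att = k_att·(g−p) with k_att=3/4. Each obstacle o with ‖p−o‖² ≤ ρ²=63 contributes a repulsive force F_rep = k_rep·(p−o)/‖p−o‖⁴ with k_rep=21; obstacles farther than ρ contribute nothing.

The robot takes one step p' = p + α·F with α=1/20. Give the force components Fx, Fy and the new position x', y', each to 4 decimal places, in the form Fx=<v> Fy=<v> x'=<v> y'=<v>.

F_att = 3/4·(g−p) = 3/4·(2,15) = (1.5000,11.2500)
o1: d²=200 > ρ²=63 → inactive
o2: d²=369 > ρ²=63 → inactive
o3: d²=13 ≤ ρ²=63; F_rep = 21·(-3,2)/13² = (-0.3728,0.2485)
F = F_att + ΣF_rep = (1.1272,11.4985)
p' = p + 1/20·F = (-3.9436,-3.4251)

Fx=1.1272 Fy=11.4985 x'=-3.9436 y'=-3.4251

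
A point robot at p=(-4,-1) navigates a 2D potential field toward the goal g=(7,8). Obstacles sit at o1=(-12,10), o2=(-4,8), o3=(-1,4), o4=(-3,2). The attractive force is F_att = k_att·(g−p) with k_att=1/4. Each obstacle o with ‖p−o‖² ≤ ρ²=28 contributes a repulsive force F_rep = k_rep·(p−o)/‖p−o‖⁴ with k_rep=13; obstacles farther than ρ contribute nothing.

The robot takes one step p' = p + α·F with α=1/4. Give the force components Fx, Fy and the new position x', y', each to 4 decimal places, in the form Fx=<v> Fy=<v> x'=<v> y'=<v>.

Fx=2.6200 Fy=1.8600 x'=-3.3450 y'=-0.5350

F_att = 1/4·(g−p) = 1/4·(11,9) = (2.7500,2.2500)
o1: d²=185 > ρ²=28 → inactive
o2: d²=81 > ρ²=28 → inactive
o3: d²=34 > ρ²=28 → inactive
o4: d²=10 ≤ ρ²=28; F_rep = 13·(-1,-3)/10² = (-0.1300,-0.3900)
F = F_att + ΣF_rep = (2.6200,1.8600)
p' = p + 1/4·F = (-3.3450,-0.5350)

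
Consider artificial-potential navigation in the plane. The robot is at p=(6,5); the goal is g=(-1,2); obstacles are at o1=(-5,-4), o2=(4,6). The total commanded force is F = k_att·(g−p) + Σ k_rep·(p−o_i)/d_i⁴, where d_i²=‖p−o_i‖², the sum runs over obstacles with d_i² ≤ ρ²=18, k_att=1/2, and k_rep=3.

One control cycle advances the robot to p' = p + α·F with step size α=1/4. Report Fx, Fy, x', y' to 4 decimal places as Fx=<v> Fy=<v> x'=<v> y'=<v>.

Fx=-3.2600 Fy=-1.6200 x'=5.1850 y'=4.5950

F_att = 1/2·(g−p) = 1/2·(-7,-3) = (-3.5000,-1.5000)
o1: d²=202 > ρ²=18 → inactive
o2: d²=5 ≤ ρ²=18; F_rep = 3·(2,-1)/5² = (0.2400,-0.1200)
F = F_att + ΣF_rep = (-3.2600,-1.6200)
p' = p + 1/4·F = (5.1850,4.5950)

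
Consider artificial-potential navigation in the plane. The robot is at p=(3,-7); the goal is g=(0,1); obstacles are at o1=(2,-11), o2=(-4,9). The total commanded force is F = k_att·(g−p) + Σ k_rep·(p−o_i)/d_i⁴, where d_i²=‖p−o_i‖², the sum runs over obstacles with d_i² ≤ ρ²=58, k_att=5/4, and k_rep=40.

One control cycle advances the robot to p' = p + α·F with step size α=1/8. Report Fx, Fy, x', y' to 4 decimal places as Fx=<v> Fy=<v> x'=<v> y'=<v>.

F_att = 5/4·(g−p) = 5/4·(-3,8) = (-3.7500,10.0000)
o1: d²=17 ≤ ρ²=58; F_rep = 40·(1,4)/17² = (0.1384,0.5536)
o2: d²=305 > ρ²=58 → inactive
F = F_att + ΣF_rep = (-3.6116,10.5536)
p' = p + 1/8·F = (2.5486,-5.6808)

Fx=-3.6116 Fy=10.5536 x'=2.5486 y'=-5.6808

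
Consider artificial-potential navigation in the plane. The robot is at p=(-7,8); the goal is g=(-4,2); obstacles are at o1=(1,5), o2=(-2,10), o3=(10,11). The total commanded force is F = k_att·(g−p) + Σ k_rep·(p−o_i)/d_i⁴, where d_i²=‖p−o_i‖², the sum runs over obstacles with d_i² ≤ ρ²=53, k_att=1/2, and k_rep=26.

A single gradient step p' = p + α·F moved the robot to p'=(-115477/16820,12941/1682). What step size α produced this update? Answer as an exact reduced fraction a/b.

α = 1/10

F_att = 1/2·(g−p) = 1/2·(3,-6) = (1.5000,-3.0000)
o1: d²=73 > ρ²=53 → inactive
o2: d²=29 ≤ ρ²=53; F_rep = 26·(-5,-2)/29² = (-0.1546,-0.0618)
o3: d²=298 > ρ²=53 → inactive
F = F_att + ΣF_rep = (1.3454,-3.0618)
Δp = p'−p = (0.1345,-0.3062); α = Δx/Fx = (2263/16820) / (2263/1682) = 1/10
check: Δy/Fy = (-515/1682) / (-2575/841) = 1/10 ✓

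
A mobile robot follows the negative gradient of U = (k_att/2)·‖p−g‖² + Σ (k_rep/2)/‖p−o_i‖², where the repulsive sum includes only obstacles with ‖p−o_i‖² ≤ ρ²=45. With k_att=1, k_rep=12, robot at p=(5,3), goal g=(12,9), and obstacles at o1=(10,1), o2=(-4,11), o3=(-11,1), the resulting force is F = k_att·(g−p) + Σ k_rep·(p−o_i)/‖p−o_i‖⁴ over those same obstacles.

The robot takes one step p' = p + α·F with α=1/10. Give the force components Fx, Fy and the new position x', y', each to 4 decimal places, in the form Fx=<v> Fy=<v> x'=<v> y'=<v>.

Fx=6.9287 Fy=6.0285 x'=5.6929 y'=3.6029

F_att = 1·(g−p) = 1·(7,6) = (7.0000,6.0000)
o1: d²=29 ≤ ρ²=45; F_rep = 12·(-5,2)/29² = (-0.0713,0.0285)
o2: d²=145 > ρ²=45 → inactive
o3: d²=260 > ρ²=45 → inactive
F = F_att + ΣF_rep = (6.9287,6.0285)
p' = p + 1/10·F = (5.6929,3.6029)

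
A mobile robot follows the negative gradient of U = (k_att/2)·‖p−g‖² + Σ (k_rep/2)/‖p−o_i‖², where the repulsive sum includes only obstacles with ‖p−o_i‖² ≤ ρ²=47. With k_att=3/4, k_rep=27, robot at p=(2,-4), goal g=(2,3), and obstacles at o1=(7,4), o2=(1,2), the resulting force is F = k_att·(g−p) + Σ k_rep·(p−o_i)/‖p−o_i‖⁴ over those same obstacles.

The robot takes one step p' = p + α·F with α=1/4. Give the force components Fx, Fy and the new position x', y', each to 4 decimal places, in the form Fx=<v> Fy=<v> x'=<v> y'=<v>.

F_att = 3/4·(g−p) = 3/4·(0,7) = (0.0000,5.2500)
o1: d²=89 > ρ²=47 → inactive
o2: d²=37 ≤ ρ²=47; F_rep = 27·(1,-6)/37² = (0.0197,-0.1183)
F = F_att + ΣF_rep = (0.0197,5.1317)
p' = p + 1/4·F = (2.0049,-2.7171)

Fx=0.0197 Fy=5.1317 x'=2.0049 y'=-2.7171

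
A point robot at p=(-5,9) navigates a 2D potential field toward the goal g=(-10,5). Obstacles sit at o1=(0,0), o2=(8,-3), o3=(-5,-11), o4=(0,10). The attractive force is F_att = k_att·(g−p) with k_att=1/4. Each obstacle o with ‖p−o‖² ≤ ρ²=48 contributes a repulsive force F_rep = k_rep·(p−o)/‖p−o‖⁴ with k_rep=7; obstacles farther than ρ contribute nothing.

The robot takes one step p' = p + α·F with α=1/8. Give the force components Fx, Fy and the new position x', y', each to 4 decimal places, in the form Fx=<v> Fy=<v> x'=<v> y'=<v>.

Fx=-1.3018 Fy=-1.0104 x'=-5.1627 y'=8.8737

F_att = 1/4·(g−p) = 1/4·(-5,-4) = (-1.2500,-1.0000)
o1: d²=106 > ρ²=48 → inactive
o2: d²=313 > ρ²=48 → inactive
o3: d²=400 > ρ²=48 → inactive
o4: d²=26 ≤ ρ²=48; F_rep = 7·(-5,-1)/26² = (-0.0518,-0.0104)
F = F_att + ΣF_rep = (-1.3018,-1.0104)
p' = p + 1/8·F = (-5.1627,8.8737)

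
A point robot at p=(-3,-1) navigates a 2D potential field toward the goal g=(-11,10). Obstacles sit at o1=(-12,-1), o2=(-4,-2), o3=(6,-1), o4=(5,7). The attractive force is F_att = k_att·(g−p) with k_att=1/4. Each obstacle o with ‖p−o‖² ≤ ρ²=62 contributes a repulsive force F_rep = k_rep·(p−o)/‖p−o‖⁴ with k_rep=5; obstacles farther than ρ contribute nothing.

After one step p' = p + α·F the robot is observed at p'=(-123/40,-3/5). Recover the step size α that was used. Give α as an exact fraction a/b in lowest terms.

F_att = 1/4·(g−p) = 1/4·(-8,11) = (-2.0000,2.7500)
o1: d²=81 > ρ²=62 → inactive
o2: d²=2 ≤ ρ²=62; F_rep = 5·(1,1)/2² = (1.2500,1.2500)
o3: d²=81 > ρ²=62 → inactive
o4: d²=128 > ρ²=62 → inactive
F = F_att + ΣF_rep = (-0.7500,4.0000)
Δp = p'−p = (-0.0750,0.4000); α = Δx/Fx = (-3/40) / (-3/4) = 1/10
check: Δy/Fy = (2/5) / (4) = 1/10 ✓

α = 1/10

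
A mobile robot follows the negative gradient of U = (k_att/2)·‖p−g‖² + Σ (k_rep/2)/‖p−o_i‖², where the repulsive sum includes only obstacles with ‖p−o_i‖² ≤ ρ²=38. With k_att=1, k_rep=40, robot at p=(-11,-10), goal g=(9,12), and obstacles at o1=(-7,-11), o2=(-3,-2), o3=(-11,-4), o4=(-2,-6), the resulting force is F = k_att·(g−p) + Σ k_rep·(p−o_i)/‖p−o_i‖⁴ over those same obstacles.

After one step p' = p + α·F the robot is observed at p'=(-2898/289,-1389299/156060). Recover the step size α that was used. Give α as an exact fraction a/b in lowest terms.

α = 1/20

F_att = 1·(g−p) = 1·(20,22) = (20.0000,22.0000)
o1: d²=17 ≤ ρ²=38; F_rep = 40·(-4,1)/17² = (-0.5536,0.1384)
o2: d²=128 > ρ²=38 → inactive
o3: d²=36 ≤ ρ²=38; F_rep = 40·(0,-6)/36² = (0.0000,-0.1852)
o4: d²=97 > ρ²=38 → inactive
F = F_att + ΣF_rep = (19.4464,21.9532)
Δp = p'−p = (0.9723,1.0977); α = Δx/Fx = (281/289) / (5620/289) = 1/20
check: Δy/Fy = (171301/156060) / (171301/7803) = 1/20 ✓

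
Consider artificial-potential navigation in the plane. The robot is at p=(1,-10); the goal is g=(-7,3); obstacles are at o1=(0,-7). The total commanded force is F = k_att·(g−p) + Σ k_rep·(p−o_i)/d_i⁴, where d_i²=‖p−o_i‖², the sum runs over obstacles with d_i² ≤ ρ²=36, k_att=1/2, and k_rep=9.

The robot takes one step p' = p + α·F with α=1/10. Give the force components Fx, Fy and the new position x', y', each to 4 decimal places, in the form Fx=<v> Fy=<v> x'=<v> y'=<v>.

Fx=-3.9100 Fy=6.2300 x'=0.6090 y'=-9.3770

F_att = 1/2·(g−p) = 1/2·(-8,13) = (-4.0000,6.5000)
o1: d²=10 ≤ ρ²=36; F_rep = 9·(1,-3)/10² = (0.0900,-0.2700)
F = F_att + ΣF_rep = (-3.9100,6.2300)
p' = p + 1/10·F = (0.6090,-9.3770)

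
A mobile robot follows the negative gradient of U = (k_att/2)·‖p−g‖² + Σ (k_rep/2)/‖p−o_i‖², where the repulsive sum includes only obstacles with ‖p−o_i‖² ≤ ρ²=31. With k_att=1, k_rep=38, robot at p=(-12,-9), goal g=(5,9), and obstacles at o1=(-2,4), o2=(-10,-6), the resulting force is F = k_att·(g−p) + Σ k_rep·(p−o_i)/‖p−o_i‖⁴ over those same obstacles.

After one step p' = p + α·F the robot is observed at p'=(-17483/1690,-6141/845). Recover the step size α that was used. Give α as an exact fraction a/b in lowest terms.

F_att = 1·(g−p) = 1·(17,18) = (17.0000,18.0000)
o1: d²=269 > ρ²=31 → inactive
o2: d²=13 ≤ ρ²=31; F_rep = 38·(-2,-3)/13² = (-0.4497,-0.6746)
F = F_att + ΣF_rep = (16.5503,17.3254)
Δp = p'−p = (1.6550,1.7325); α = Δx/Fx = (2797/1690) / (2797/169) = 1/10
check: Δy/Fy = (1464/845) / (2928/169) = 1/10 ✓

α = 1/10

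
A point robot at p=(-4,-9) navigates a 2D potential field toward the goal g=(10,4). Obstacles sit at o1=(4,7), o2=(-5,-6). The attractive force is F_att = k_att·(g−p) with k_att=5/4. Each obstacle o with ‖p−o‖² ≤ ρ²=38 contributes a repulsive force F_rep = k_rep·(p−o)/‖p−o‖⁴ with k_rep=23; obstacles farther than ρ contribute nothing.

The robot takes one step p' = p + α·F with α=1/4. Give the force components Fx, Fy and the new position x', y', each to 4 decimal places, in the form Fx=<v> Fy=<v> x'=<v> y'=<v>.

Fx=17.7300 Fy=15.5600 x'=0.4325 y'=-5.1100

F_att = 5/4·(g−p) = 5/4·(14,13) = (17.5000,16.2500)
o1: d²=320 > ρ²=38 → inactive
o2: d²=10 ≤ ρ²=38; F_rep = 23·(1,-3)/10² = (0.2300,-0.6900)
F = F_att + ΣF_rep = (17.7300,15.5600)
p' = p + 1/4·F = (0.4325,-5.1100)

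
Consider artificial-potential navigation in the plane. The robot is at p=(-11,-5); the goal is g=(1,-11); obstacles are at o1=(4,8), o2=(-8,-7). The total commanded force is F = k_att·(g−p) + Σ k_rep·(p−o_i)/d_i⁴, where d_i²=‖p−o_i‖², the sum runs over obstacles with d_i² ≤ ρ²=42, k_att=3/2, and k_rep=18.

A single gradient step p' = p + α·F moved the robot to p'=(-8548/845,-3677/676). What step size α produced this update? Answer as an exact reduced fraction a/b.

α = 1/20

F_att = 3/2·(g−p) = 3/2·(12,-6) = (18.0000,-9.0000)
o1: d²=394 > ρ²=42 → inactive
o2: d²=13 ≤ ρ²=42; F_rep = 18·(-3,2)/13² = (-0.3195,0.2130)
F = F_att + ΣF_rep = (17.6805,-8.7870)
Δp = p'−p = (0.8840,-0.4393); α = Δx/Fx = (747/845) / (2988/169) = 1/20
check: Δy/Fy = (-297/676) / (-1485/169) = 1/20 ✓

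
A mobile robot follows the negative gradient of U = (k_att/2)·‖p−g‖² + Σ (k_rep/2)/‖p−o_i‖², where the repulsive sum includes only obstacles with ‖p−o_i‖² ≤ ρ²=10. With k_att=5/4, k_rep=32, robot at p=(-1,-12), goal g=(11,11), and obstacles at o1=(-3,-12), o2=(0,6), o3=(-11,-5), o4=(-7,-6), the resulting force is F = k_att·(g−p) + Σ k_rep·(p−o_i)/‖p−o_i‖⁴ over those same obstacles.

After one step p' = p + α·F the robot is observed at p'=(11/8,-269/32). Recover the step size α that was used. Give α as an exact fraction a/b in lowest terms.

F_att = 5/4·(g−p) = 5/4·(12,23) = (15.0000,28.7500)
o1: d²=4 ≤ ρ²=10; F_rep = 32·(2,0)/4² = (4.0000,0.0000)
o2: d²=325 > ρ²=10 → inactive
o3: d²=149 > ρ²=10 → inactive
o4: d²=72 > ρ²=10 → inactive
F = F_att + ΣF_rep = (19.0000,28.7500)
Δp = p'−p = (2.3750,3.5938); α = Δx/Fx = (19/8) / (19) = 1/8
check: Δy/Fy = (115/32) / (115/4) = 1/8 ✓

α = 1/8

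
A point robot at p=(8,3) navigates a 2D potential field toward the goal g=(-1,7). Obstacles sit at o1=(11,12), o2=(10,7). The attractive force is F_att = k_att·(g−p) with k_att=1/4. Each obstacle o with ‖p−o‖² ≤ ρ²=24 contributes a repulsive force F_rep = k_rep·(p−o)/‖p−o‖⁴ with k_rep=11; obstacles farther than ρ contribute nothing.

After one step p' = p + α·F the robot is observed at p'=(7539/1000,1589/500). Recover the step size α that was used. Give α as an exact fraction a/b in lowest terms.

α = 1/5

F_att = 1/4·(g−p) = 1/4·(-9,4) = (-2.2500,1.0000)
o1: d²=90 > ρ²=24 → inactive
o2: d²=20 ≤ ρ²=24; F_rep = 11·(-2,-4)/20² = (-0.0550,-0.1100)
F = F_att + ΣF_rep = (-2.3050,0.8900)
Δp = p'−p = (-0.4610,0.1780); α = Δx/Fx = (-461/1000) / (-461/200) = 1/5
check: Δy/Fy = (89/500) / (89/100) = 1/5 ✓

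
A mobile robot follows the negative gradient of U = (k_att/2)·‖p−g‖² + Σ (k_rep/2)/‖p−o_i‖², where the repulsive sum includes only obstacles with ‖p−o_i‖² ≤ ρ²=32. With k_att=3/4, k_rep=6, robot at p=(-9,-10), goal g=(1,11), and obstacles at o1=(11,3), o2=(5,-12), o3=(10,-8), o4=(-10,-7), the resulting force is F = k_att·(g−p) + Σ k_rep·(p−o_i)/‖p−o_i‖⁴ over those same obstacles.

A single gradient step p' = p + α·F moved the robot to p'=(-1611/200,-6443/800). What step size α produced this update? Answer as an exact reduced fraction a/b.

α = 1/8

F_att = 3/4·(g−p) = 3/4·(10,21) = (7.5000,15.7500)
o1: d²=569 > ρ²=32 → inactive
o2: d²=200 > ρ²=32 → inactive
o3: d²=365 > ρ²=32 → inactive
o4: d²=10 ≤ ρ²=32; F_rep = 6·(1,-3)/10² = (0.0600,-0.1800)
F = F_att + ΣF_rep = (7.5600,15.5700)
Δp = p'−p = (0.9450,1.9463); α = Δx/Fx = (189/200) / (189/25) = 1/8
check: Δy/Fy = (1557/800) / (1557/100) = 1/8 ✓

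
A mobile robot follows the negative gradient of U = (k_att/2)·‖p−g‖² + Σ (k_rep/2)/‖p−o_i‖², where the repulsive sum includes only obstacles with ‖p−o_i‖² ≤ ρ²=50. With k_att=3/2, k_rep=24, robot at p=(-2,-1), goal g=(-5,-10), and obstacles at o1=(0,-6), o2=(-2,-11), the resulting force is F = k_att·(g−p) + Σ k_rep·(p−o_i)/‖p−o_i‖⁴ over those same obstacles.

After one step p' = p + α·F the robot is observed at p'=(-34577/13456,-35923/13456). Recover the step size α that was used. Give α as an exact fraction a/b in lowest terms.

α = 1/8

F_att = 3/2·(g−p) = 3/2·(-3,-9) = (-4.5000,-13.5000)
o1: d²=29 ≤ ρ²=50; F_rep = 24·(-2,5)/29² = (-0.0571,0.1427)
o2: d²=100 > ρ²=50 → inactive
F = F_att + ΣF_rep = (-4.5571,-13.3573)
Δp = p'−p = (-0.5696,-1.6697); α = Δx/Fx = (-7665/13456) / (-7665/1682) = 1/8
check: Δy/Fy = (-22467/13456) / (-22467/1682) = 1/8 ✓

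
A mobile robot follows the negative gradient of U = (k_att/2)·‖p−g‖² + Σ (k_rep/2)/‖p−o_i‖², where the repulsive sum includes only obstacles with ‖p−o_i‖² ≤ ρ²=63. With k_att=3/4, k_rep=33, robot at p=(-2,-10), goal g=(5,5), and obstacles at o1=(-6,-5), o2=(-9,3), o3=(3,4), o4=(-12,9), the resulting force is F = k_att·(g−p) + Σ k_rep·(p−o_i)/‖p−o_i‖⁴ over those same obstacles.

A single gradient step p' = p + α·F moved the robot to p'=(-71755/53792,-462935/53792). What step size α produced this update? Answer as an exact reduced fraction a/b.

α = 1/8

F_att = 3/4·(g−p) = 3/4·(7,15) = (5.2500,11.2500)
o1: d²=41 ≤ ρ²=63; F_rep = 33·(4,-5)/41² = (0.0785,-0.0982)
o2: d²=218 > ρ²=63 → inactive
o3: d²=221 > ρ²=63 → inactive
o4: d²=461 > ρ²=63 → inactive
F = F_att + ΣF_rep = (5.3285,11.1518)
Δp = p'−p = (0.6661,1.3940); α = Δx/Fx = (35829/53792) / (35829/6724) = 1/8
check: Δy/Fy = (74985/53792) / (74985/6724) = 1/8 ✓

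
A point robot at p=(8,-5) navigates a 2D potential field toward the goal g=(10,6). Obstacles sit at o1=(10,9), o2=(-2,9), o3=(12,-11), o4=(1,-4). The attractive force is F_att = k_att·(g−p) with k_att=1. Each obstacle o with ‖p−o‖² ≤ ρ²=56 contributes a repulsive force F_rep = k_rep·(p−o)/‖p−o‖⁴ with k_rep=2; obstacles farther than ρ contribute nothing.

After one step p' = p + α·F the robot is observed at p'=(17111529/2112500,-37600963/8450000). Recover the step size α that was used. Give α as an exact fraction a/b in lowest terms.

F_att = 1·(g−p) = 1·(2,11) = (2.0000,11.0000)
o1: d²=200 > ρ²=56 → inactive
o2: d²=296 > ρ²=56 → inactive
o3: d²=52 ≤ ρ²=56; F_rep = 2·(-4,6)/52² = (-0.0030,0.0044)
o4: d²=50 ≤ ρ²=56; F_rep = 2·(7,-1)/50² = (0.0056,-0.0008)
F = F_att + ΣF_rep = (2.0026,11.0036)
Δp = p'−p = (0.1001,0.5502); α = Δx/Fx = (211529/2112500) / (211529/105625) = 1/20
check: Δy/Fy = (4649037/8450000) / (4649037/422500) = 1/20 ✓

α = 1/20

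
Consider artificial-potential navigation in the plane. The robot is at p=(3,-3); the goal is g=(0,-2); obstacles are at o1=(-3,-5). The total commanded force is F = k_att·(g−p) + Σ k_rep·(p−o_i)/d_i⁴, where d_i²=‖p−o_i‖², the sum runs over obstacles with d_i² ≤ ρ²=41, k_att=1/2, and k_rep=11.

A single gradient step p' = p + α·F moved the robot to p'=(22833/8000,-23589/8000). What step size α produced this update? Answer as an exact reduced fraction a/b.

F_att = 1/2·(g−p) = 1/2·(-3,1) = (-1.5000,0.5000)
o1: d²=40 ≤ ρ²=41; F_rep = 11·(6,2)/40² = (0.0413,0.0138)
F = F_att + ΣF_rep = (-1.4587,0.5138)
Δp = p'−p = (-0.1459,0.0514); α = Δx/Fx = (-1167/8000) / (-1167/800) = 1/10
check: Δy/Fy = (411/8000) / (411/800) = 1/10 ✓

α = 1/10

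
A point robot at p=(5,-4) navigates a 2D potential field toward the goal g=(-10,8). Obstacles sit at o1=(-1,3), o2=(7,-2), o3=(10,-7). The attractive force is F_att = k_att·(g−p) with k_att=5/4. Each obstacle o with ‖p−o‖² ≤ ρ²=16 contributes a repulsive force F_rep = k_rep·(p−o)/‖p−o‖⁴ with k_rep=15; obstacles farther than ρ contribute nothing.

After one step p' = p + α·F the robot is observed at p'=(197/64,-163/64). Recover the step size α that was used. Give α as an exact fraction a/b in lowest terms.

F_att = 5/4·(g−p) = 5/4·(-15,12) = (-18.7500,15.0000)
o1: d²=85 > ρ²=16 → inactive
o2: d²=8 ≤ ρ²=16; F_rep = 15·(-2,-2)/8² = (-0.4688,-0.4688)
o3: d²=34 > ρ²=16 → inactive
F = F_att + ΣF_rep = (-19.2188,14.5312)
Δp = p'−p = (-1.9219,1.4531); α = Δx/Fx = (-123/64) / (-615/32) = 1/10
check: Δy/Fy = (93/64) / (465/32) = 1/10 ✓

α = 1/10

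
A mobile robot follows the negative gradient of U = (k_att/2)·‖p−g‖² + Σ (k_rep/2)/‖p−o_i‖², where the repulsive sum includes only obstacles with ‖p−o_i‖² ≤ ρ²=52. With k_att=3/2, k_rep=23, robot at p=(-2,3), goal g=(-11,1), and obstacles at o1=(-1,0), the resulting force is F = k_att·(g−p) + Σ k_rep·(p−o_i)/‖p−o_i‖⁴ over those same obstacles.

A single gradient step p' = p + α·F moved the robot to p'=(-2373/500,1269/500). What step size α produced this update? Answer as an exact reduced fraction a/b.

α = 1/5

F_att = 3/2·(g−p) = 3/2·(-9,-2) = (-13.5000,-3.0000)
o1: d²=10 ≤ ρ²=52; F_rep = 23·(-1,3)/10² = (-0.2300,0.6900)
F = F_att + ΣF_rep = (-13.7300,-2.3100)
Δp = p'−p = (-2.7460,-0.4620); α = Δx/Fx = (-1373/500) / (-1373/100) = 1/5
check: Δy/Fy = (-231/500) / (-231/100) = 1/5 ✓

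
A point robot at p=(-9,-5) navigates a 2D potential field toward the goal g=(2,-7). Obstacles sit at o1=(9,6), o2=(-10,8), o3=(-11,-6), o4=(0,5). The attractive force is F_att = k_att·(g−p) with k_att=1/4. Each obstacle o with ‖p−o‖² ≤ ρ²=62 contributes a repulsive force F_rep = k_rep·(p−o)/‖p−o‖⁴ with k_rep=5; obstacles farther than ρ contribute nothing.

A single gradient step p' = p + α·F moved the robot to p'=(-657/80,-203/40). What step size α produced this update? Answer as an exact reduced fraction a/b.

F_att = 1/4·(g−p) = 1/4·(11,-2) = (2.7500,-0.5000)
o1: d²=445 > ρ²=62 → inactive
o2: d²=170 > ρ²=62 → inactive
o3: d²=5 ≤ ρ²=62; F_rep = 5·(2,1)/5² = (0.4000,0.2000)
o4: d²=181 > ρ²=62 → inactive
F = F_att + ΣF_rep = (3.1500,-0.3000)
Δp = p'−p = (0.7875,-0.0750); α = Δx/Fx = (63/80) / (63/20) = 1/4
check: Δy/Fy = (-3/40) / (-3/10) = 1/4 ✓

α = 1/4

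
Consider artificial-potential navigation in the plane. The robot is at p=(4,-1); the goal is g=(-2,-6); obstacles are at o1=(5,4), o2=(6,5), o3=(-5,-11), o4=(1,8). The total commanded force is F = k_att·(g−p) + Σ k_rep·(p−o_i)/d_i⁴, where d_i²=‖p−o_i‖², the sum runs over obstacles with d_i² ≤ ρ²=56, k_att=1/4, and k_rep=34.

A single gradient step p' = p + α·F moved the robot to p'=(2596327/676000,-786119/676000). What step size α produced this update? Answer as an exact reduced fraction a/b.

α = 1/10

F_att = 1/4·(g−p) = 1/4·(-6,-5) = (-1.5000,-1.2500)
o1: d²=26 ≤ ρ²=56; F_rep = 34·(-1,-5)/26² = (-0.0503,-0.2515)
o2: d²=40 ≤ ρ²=56; F_rep = 34·(-2,-6)/40² = (-0.0425,-0.1275)
o3: d²=181 > ρ²=56 → inactive
o4: d²=90 > ρ²=56 → inactive
F = F_att + ΣF_rep = (-1.5928,-1.6290)
Δp = p'−p = (-0.1593,-0.1629); α = Δx/Fx = (-107673/676000) / (-107673/67600) = 1/10
check: Δy/Fy = (-110119/676000) / (-110119/67600) = 1/10 ✓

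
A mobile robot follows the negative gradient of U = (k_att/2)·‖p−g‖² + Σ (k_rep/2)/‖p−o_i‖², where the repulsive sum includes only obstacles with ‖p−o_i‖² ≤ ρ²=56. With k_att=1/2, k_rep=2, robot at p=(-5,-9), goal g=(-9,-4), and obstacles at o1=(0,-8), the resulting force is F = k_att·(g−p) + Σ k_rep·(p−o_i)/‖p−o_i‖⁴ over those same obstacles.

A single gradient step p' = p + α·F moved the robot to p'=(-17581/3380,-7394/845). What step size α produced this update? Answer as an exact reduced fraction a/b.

F_att = 1/2·(g−p) = 1/2·(-4,5) = (-2.0000,2.5000)
o1: d²=26 ≤ ρ²=56; F_rep = 2·(-5,-1)/26² = (-0.0148,-0.0030)
F = F_att + ΣF_rep = (-2.0148,2.4970)
Δp = p'−p = (-0.2015,0.2497); α = Δx/Fx = (-681/3380) / (-681/338) = 1/10
check: Δy/Fy = (211/845) / (422/169) = 1/10 ✓

α = 1/10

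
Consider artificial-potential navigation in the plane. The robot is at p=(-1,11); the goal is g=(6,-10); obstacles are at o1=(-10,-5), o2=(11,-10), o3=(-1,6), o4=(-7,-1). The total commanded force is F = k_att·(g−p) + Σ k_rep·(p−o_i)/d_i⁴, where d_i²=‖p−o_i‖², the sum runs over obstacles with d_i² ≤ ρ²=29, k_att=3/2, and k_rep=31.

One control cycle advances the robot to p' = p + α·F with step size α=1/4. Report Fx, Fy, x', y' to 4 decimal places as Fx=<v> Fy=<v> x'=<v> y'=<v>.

Fx=10.5000 Fy=-31.2520 x'=1.6250 y'=3.1870

F_att = 3/2·(g−p) = 3/2·(7,-21) = (10.5000,-31.5000)
o1: d²=337 > ρ²=29 → inactive
o2: d²=585 > ρ²=29 → inactive
o3: d²=25 ≤ ρ²=29; F_rep = 31·(0,5)/25² = (0.0000,0.2480)
o4: d²=180 > ρ²=29 → inactive
F = F_att + ΣF_rep = (10.5000,-31.2520)
p' = p + 1/4·F = (1.6250,3.1870)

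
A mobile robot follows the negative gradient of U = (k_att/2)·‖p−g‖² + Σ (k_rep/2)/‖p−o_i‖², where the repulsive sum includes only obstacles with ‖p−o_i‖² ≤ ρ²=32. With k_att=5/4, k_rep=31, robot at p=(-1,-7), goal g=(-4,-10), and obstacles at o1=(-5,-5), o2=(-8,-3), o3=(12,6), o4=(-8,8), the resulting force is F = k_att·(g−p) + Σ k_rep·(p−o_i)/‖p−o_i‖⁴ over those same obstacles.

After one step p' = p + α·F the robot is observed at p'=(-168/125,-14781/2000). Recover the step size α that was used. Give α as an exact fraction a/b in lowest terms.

F_att = 5/4·(g−p) = 5/4·(-3,-3) = (-3.7500,-3.7500)
o1: d²=20 ≤ ρ²=32; F_rep = 31·(4,-2)/20² = (0.3100,-0.1550)
o2: d²=65 > ρ²=32 → inactive
o3: d²=338 > ρ²=32 → inactive
o4: d²=274 > ρ²=32 → inactive
F = F_att + ΣF_rep = (-3.4400,-3.9050)
Δp = p'−p = (-0.3440,-0.3905); α = Δx/Fx = (-43/125) / (-86/25) = 1/10
check: Δy/Fy = (-781/2000) / (-781/200) = 1/10 ✓

α = 1/10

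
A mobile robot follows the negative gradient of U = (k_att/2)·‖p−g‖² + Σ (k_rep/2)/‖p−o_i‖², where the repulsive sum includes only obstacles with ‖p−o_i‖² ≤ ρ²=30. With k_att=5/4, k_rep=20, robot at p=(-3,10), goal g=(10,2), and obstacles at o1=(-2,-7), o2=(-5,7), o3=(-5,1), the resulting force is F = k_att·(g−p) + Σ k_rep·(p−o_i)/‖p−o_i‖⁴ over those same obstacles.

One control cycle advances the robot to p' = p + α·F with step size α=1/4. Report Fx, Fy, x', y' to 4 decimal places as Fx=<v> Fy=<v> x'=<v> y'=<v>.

Fx=16.4867 Fy=-9.6450 x'=1.1217 y'=7.5888

F_att = 5/4·(g−p) = 5/4·(13,-8) = (16.2500,-10.0000)
o1: d²=290 > ρ²=30 → inactive
o2: d²=13 ≤ ρ²=30; F_rep = 20·(2,3)/13² = (0.2367,0.3550)
o3: d²=85 > ρ²=30 → inactive
F = F_att + ΣF_rep = (16.4867,-9.6450)
p' = p + 1/4·F = (1.1217,7.5888)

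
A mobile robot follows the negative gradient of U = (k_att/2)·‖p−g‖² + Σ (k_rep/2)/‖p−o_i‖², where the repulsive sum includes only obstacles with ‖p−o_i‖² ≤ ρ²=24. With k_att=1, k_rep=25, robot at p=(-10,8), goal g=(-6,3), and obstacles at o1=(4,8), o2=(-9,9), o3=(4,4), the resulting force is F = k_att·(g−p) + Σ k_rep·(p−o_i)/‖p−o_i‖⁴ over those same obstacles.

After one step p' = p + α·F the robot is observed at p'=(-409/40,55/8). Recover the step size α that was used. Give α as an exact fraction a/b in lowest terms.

F_att = 1·(g−p) = 1·(4,-5) = (4.0000,-5.0000)
o1: d²=196 > ρ²=24 → inactive
o2: d²=2 ≤ ρ²=24; F_rep = 25·(-1,-1)/2² = (-6.2500,-6.2500)
o3: d²=212 > ρ²=24 → inactive
F = F_att + ΣF_rep = (-2.2500,-11.2500)
Δp = p'−p = (-0.2250,-1.1250); α = Δx/Fx = (-9/40) / (-9/4) = 1/10
check: Δy/Fy = (-9/8) / (-45/4) = 1/10 ✓

α = 1/10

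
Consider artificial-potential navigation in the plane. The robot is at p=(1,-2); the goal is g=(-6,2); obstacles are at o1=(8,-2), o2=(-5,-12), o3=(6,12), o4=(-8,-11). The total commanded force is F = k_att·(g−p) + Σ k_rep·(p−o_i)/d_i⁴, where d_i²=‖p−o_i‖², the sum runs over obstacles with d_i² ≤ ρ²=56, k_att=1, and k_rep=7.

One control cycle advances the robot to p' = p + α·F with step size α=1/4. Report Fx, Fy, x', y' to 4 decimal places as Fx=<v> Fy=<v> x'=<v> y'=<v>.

F_att = 1·(g−p) = 1·(-7,4) = (-7.0000,4.0000)
o1: d²=49 ≤ ρ²=56; F_rep = 7·(-7,0)/49² = (-0.0204,0.0000)
o2: d²=136 > ρ²=56 → inactive
o3: d²=221 > ρ²=56 → inactive
o4: d²=162 > ρ²=56 → inactive
F = F_att + ΣF_rep = (-7.0204,4.0000)
p' = p + 1/4·F = (-0.7551,-1.0000)

Fx=-7.0204 Fy=4.0000 x'=-0.7551 y'=-1.0000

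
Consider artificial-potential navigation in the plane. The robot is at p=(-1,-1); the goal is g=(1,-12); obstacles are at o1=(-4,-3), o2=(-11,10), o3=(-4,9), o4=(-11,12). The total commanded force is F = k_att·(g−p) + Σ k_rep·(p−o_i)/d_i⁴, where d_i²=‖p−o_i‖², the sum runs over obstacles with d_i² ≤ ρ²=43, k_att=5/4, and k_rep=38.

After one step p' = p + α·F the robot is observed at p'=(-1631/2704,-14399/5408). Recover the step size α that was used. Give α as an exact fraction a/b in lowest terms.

F_att = 5/4·(g−p) = 5/4·(2,-11) = (2.5000,-13.7500)
o1: d²=13 ≤ ρ²=43; F_rep = 38·(3,2)/13² = (0.6746,0.4497)
o2: d²=221 > ρ²=43 → inactive
o3: d²=109 > ρ²=43 → inactive
o4: d²=269 > ρ²=43 → inactive
F = F_att + ΣF_rep = (3.1746,-13.3003)
Δp = p'−p = (0.3968,-1.6625); α = Δx/Fx = (1073/2704) / (1073/338) = 1/8
check: Δy/Fy = (-8991/5408) / (-8991/676) = 1/8 ✓

α = 1/8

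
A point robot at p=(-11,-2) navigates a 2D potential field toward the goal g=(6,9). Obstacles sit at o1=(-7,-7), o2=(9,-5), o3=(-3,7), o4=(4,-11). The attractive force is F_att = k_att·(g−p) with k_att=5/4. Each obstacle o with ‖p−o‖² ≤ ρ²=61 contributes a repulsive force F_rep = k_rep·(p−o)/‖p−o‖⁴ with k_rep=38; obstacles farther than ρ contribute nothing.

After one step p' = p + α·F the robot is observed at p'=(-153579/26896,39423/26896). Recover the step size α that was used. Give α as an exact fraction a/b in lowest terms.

α = 1/4

F_att = 5/4·(g−p) = 5/4·(17,11) = (21.2500,13.7500)
o1: d²=41 ≤ ρ²=61; F_rep = 38·(-4,5)/41² = (-0.0904,0.1130)
o2: d²=409 > ρ²=61 → inactive
o3: d²=145 > ρ²=61 → inactive
o4: d²=306 > ρ²=61 → inactive
F = F_att + ΣF_rep = (21.1596,13.8630)
Δp = p'−p = (5.2899,3.4658); α = Δx/Fx = (142277/26896) / (142277/6724) = 1/4
check: Δy/Fy = (93215/26896) / (93215/6724) = 1/4 ✓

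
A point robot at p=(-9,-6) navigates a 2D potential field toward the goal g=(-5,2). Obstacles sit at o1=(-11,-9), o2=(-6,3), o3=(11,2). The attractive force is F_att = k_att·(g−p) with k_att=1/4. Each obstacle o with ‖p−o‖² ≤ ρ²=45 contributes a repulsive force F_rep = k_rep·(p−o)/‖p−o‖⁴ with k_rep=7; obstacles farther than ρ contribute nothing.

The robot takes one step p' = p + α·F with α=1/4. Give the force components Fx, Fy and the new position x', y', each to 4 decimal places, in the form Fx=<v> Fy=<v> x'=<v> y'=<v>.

F_att = 1/4·(g−p) = 1/4·(4,8) = (1.0000,2.0000)
o1: d²=13 ≤ ρ²=45; F_rep = 7·(2,3)/13² = (0.0828,0.1243)
o2: d²=90 > ρ²=45 → inactive
o3: d²=464 > ρ²=45 → inactive
F = F_att + ΣF_rep = (1.0828,2.1243)
p' = p + 1/4·F = (-8.7293,-5.4689)

Fx=1.0828 Fy=2.1243 x'=-8.7293 y'=-5.4689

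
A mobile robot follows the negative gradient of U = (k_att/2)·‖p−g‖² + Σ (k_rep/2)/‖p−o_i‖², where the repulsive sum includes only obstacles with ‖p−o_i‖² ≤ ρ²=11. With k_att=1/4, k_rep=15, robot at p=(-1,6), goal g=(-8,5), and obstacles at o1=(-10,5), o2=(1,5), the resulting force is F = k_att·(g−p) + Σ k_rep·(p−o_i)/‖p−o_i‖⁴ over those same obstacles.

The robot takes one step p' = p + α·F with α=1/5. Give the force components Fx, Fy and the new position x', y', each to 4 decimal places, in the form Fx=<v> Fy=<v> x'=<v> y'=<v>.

Fx=-2.9500 Fy=0.3500 x'=-1.5900 y'=6.0700

F_att = 1/4·(g−p) = 1/4·(-7,-1) = (-1.7500,-0.2500)
o1: d²=82 > ρ²=11 → inactive
o2: d²=5 ≤ ρ²=11; F_rep = 15·(-2,1)/5² = (-1.2000,0.6000)
F = F_att + ΣF_rep = (-2.9500,0.3500)
p' = p + 1/5·F = (-1.5900,6.0700)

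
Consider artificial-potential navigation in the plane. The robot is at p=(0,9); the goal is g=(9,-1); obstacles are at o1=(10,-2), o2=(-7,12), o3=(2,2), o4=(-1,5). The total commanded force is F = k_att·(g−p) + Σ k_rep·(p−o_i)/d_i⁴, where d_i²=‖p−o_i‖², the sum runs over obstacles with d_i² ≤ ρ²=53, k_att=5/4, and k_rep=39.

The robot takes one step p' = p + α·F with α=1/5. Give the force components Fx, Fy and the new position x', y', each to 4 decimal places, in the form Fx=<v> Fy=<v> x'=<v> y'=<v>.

F_att = 5/4·(g−p) = 5/4·(9,-10) = (11.2500,-12.5000)
o1: d²=221 > ρ²=53 → inactive
o2: d²=58 > ρ²=53 → inactive
o3: d²=53 ≤ ρ²=53; F_rep = 39·(-2,7)/53² = (-0.0278,0.0972)
o4: d²=17 ≤ ρ²=53; F_rep = 39·(1,4)/17² = (0.1349,0.5398)
F = F_att + ΣF_rep = (11.3572,-11.8630)
p' = p + 1/5·F = (2.2714,6.6274)

Fx=11.3572 Fy=-11.8630 x'=2.2714 y'=6.6274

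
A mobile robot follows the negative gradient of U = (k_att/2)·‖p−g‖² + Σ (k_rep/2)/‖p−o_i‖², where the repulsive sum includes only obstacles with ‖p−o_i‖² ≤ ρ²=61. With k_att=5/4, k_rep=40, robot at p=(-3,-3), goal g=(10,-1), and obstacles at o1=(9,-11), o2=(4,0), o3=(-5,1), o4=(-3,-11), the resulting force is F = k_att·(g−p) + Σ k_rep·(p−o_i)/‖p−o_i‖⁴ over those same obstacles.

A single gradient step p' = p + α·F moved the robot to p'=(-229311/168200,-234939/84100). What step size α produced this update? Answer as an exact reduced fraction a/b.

F_att = 5/4·(g−p) = 5/4·(13,2) = (16.2500,2.5000)
o1: d²=208 > ρ²=61 → inactive
o2: d²=58 ≤ ρ²=61; F_rep = 40·(-7,-3)/58² = (-0.0832,-0.0357)
o3: d²=20 ≤ ρ²=61; F_rep = 40·(2,-4)/20² = (0.2000,-0.4000)
o4: d²=64 > ρ²=61 → inactive
F = F_att + ΣF_rep = (16.3668,2.0643)
Δp = p'−p = (1.6367,0.2064); α = Δx/Fx = (275289/168200) / (275289/16820) = 1/10
check: Δy/Fy = (17361/84100) / (17361/8410) = 1/10 ✓

α = 1/10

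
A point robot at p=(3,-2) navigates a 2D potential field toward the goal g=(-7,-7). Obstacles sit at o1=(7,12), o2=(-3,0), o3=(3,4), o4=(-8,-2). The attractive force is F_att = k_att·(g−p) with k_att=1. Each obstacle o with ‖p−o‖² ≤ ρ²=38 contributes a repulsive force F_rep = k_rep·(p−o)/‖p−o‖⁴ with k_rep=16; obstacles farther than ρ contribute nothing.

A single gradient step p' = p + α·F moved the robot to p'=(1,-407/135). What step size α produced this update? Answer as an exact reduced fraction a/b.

α = 1/5

F_att = 1·(g−p) = 1·(-10,-5) = (-10.0000,-5.0000)
o1: d²=212 > ρ²=38 → inactive
o2: d²=40 > ρ²=38 → inactive
o3: d²=36 ≤ ρ²=38; F_rep = 16·(0,-6)/36² = (0.0000,-0.0741)
o4: d²=121 > ρ²=38 → inactive
F = F_att + ΣF_rep = (-10.0000,-5.0741)
Δp = p'−p = (-2.0000,-1.0148); α = Δx/Fx = (-2) / (-10) = 1/5
check: Δy/Fy = (-137/135) / (-137/27) = 1/5 ✓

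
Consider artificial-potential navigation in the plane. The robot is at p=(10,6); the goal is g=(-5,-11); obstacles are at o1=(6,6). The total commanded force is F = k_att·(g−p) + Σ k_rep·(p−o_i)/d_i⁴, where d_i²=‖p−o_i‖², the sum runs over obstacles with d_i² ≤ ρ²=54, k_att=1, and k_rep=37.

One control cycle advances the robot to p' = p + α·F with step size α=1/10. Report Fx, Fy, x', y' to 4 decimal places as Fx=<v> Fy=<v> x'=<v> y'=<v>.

F_att = 1·(g−p) = 1·(-15,-17) = (-15.0000,-17.0000)
o1: d²=16 ≤ ρ²=54; F_rep = 37·(4,0)/16² = (0.5781,0.0000)
F = F_att + ΣF_rep = (-14.4219,-17.0000)
p' = p + 1/10·F = (8.5578,4.3000)

Fx=-14.4219 Fy=-17.0000 x'=8.5578 y'=4.3000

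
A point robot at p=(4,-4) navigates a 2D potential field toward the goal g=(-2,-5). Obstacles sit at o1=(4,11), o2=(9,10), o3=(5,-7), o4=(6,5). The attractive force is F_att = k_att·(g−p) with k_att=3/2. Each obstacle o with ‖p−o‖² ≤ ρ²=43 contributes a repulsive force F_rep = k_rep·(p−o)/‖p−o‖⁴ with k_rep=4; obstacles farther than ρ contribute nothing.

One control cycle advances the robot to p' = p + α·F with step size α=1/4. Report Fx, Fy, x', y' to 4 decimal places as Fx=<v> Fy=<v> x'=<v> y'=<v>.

F_att = 3/2·(g−p) = 3/2·(-6,-1) = (-9.0000,-1.5000)
o1: d²=225 > ρ²=43 → inactive
o2: d²=221 > ρ²=43 → inactive
o3: d²=10 ≤ ρ²=43; F_rep = 4·(-1,3)/10² = (-0.0400,0.1200)
o4: d²=85 > ρ²=43 → inactive
F = F_att + ΣF_rep = (-9.0400,-1.3800)
p' = p + 1/4·F = (1.7400,-4.3450)

Fx=-9.0400 Fy=-1.3800 x'=1.7400 y'=-4.3450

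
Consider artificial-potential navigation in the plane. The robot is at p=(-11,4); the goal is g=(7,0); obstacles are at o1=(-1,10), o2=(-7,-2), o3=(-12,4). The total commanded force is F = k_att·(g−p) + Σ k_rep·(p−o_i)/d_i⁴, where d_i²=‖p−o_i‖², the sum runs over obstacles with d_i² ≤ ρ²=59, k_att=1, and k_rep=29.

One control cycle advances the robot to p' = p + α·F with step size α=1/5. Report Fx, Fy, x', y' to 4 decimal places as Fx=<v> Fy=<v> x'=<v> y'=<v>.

Fx=46.9571 Fy=-3.9357 x'=-1.6086 y'=3.2129

F_att = 1·(g−p) = 1·(18,-4) = (18.0000,-4.0000)
o1: d²=136 > ρ²=59 → inactive
o2: d²=52 ≤ ρ²=59; F_rep = 29·(-4,6)/52² = (-0.0429,0.0643)
o3: d²=1 ≤ ρ²=59; F_rep = 29·(1,0)/1² = (29.0000,0.0000)
F = F_att + ΣF_rep = (46.9571,-3.9357)
p' = p + 1/5·F = (-1.6086,3.2129)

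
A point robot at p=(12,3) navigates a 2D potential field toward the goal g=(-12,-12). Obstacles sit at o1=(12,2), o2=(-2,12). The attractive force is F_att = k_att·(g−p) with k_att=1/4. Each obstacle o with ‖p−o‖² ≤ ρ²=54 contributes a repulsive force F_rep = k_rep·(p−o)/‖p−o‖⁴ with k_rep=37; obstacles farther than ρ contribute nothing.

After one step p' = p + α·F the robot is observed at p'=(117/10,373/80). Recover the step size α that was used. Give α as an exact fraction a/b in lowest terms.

F_att = 1/4·(g−p) = 1/4·(-24,-15) = (-6.0000,-3.7500)
o1: d²=1 ≤ ρ²=54; F_rep = 37·(0,1)/1² = (0.0000,37.0000)
o2: d²=277 > ρ²=54 → inactive
F = F_att + ΣF_rep = (-6.0000,33.2500)
Δp = p'−p = (-0.3000,1.6625); α = Δx/Fx = (-3/10) / (-6) = 1/20
check: Δy/Fy = (133/80) / (133/4) = 1/20 ✓

α = 1/20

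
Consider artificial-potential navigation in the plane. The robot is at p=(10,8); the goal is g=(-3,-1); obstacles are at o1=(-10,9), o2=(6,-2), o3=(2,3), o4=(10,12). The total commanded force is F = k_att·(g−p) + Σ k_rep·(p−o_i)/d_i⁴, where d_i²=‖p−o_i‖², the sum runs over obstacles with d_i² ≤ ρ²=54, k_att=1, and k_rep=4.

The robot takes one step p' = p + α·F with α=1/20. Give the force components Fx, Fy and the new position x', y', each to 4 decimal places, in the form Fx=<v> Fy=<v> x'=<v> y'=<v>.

Fx=-13.0000 Fy=-9.0625 x'=9.3500 y'=7.5469

F_att = 1·(g−p) = 1·(-13,-9) = (-13.0000,-9.0000)
o1: d²=401 > ρ²=54 → inactive
o2: d²=116 > ρ²=54 → inactive
o3: d²=89 > ρ²=54 → inactive
o4: d²=16 ≤ ρ²=54; F_rep = 4·(0,-4)/16² = (0.0000,-0.0625)
F = F_att + ΣF_rep = (-13.0000,-9.0625)
p' = p + 1/20·F = (9.3500,7.5469)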